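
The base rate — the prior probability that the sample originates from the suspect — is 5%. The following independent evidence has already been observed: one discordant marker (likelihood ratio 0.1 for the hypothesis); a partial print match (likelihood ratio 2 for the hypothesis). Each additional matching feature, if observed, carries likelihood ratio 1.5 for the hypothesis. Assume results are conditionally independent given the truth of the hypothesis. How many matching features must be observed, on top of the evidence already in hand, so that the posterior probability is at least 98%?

21

Prior odds = 0.05/0.95 = 1/19.
Combined Bayes factor of the evidence already in hand = 0.1 × 2 = 0.2.
Odds after that evidence = (1/19) × 0.2 = 1/95.
Target odds = 0.98/0.02 = 49.
Need 1.5ⁿ ≥ 49 ÷ (1/95) = 4655.
1.5²⁰ ≈3325.26 falls short of 4655 but 1.5²¹ ≈4987.89 reaches it, so n = 21.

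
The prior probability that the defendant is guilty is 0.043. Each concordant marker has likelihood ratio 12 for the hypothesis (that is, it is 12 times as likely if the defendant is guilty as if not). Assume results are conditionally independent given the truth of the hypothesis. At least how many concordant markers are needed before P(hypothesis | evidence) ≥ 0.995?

4

Prior odds = 0.043/0.957 = 43/957.
Likelihood ratio per concordant marker = 12.
Target posterior odds = 0.995/0.005 = 199.
Need (43/957) × 12ⁿ ≥ 199, i.e. 12ⁿ ≥ 190443/43.
12³ = 1728 falls short of 190443/43 but 12⁴ = 20736 reaches it, so n = 4.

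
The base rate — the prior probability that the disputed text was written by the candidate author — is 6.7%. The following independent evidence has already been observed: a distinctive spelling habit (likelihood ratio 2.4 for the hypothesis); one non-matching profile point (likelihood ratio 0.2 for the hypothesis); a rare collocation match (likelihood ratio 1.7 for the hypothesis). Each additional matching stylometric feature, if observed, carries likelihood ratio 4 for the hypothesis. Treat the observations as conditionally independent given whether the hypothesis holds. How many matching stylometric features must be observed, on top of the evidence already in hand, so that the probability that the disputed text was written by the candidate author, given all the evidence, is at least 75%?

Prior odds = 0.067/0.933 = 67/933.
Combined Bayes factor of the evidence already in hand = 2.4 × 0.2 × 1.7 = 0.816.
Odds after that evidence = (67/933) × 0.816 = 2278/38875.
Target odds = 0.75/0.25 = 3.
Need 4ⁿ ≥ 3 ÷ (2278/38875) = 116625/2278.
4² = 16 falls short of 116625/2278 but 4³ = 64 reaches it, so n = 3.

3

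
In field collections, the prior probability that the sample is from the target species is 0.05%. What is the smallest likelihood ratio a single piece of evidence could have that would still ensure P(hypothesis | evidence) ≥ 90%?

17991

Prior odds = 0.0005/0.9995 = 1/1999.
Target odds = 0.9/0.1 = 9.
Required Bayes factor = 9 ÷ (1/1999) = 17991.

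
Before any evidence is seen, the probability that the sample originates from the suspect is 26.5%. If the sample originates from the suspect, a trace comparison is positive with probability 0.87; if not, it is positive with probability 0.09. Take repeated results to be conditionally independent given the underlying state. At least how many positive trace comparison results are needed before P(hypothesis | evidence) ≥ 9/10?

Prior odds: 0.265 ÷ 0.735 = 53/147.
Likelihood ratio of a positive = 0.87/0.09 = 29/3.
Target odds: 0.9 ÷ 0.1 = 9.
Need (53/147) × (29/3)ⁿ ≥ 9, i.e. (29/3)ⁿ ≥ 1323/53.
(29/3)¹ = 29/3 falls short of 1323/53 but (29/3)² = 841/9 reaches it, so n = 2.

2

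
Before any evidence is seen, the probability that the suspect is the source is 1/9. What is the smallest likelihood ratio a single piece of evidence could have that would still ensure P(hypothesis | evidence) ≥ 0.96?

192

Prior odds = (1/9)/(8/9) = 0.125.
Target odds = 0.96/0.04 = 24.
Required Bayes factor = 24 ÷ 0.125 = 192.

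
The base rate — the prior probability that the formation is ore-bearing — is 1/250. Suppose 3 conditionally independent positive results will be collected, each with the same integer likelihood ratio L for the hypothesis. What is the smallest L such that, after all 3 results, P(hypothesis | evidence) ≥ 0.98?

Prior odds = 0.004/0.996 = 1/249.
Target odds = 0.98/0.02 = 49.
Need L³ ≥ 49 ÷ (1/249) = 12201.
23³ = 12167 < 12201 ≤ 13824 = 24³, so L = 24.

24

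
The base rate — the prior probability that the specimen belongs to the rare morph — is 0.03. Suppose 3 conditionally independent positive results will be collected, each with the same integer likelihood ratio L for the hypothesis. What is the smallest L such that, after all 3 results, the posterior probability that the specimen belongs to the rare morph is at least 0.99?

Prior odds = 0.03/0.97 = 3/97.
Target odds = 0.99/0.01 = 99.
Need L³ ≥ 99 ÷ (3/97) = 3201.
14³ = 2744 < 3201 ≤ 3375 = 15³, so L = 15.

15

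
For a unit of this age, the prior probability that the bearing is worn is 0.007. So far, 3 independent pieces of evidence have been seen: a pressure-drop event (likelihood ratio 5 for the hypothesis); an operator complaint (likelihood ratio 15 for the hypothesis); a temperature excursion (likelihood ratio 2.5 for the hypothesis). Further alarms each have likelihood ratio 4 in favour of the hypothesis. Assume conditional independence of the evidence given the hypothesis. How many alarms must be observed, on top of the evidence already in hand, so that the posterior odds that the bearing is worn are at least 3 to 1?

Prior odds = 0.007/0.993 = 7/993.
Combined Bayes factor of the evidence already in hand = 5 × 15 × 2.5 = 187.5.
Odds after that evidence = (7/993) × 187.5 = 875/662.
Target odds = 3.
Need 4ⁿ ≥ 3 ÷ (875/662) = 1986/875.
4¹ = 4, which meets the required 1986/875; so n = 1.

1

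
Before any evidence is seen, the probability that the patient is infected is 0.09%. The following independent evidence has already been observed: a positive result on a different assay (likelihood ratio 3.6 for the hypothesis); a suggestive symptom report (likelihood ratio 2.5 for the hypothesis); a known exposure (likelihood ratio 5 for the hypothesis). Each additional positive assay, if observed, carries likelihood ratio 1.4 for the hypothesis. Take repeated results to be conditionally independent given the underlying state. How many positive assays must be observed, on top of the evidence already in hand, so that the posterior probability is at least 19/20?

Prior odds = 0.0009/0.9991 = 9/9991.
Combined Bayes factor of the evidence already in hand = 3.6 × 2.5 × 5 = 45.
Odds after that evidence = (9/9991) × 45 = 405/9991.
Target odds = 0.95/0.05 = 19.
Need 1.4ⁿ ≥ 19 ÷ (405/9991) = 189829/405.
1.4¹⁸ ≈426.879 falls short of 189829/405 but 1.4¹⁹ ≈597.63 reaches it, so n = 19.

19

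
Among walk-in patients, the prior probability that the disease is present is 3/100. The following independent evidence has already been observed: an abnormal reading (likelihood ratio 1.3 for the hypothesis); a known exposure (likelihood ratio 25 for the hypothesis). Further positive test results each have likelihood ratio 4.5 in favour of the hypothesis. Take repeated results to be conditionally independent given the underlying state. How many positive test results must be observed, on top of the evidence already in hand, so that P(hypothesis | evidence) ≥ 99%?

4

Prior odds = 0.03/0.97 = 3/97.
Combined Bayes factor of the evidence already in hand = 1.3 × 25 = 32.5.
Odds after that evidence = (3/97) × 32.5 = 195/194.
Target odds = 0.99/0.01 = 99.
Need 4.5ⁿ ≥ 99 ÷ (195/194) = 6402/65.
4.5³ = 91.125 falls short of 6402/65 but 4.5⁴ = 410.0625 reaches it, so n = 4.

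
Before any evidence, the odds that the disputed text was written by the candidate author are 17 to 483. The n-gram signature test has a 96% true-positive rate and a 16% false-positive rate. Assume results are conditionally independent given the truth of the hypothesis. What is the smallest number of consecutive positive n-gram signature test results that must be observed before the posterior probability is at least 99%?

5

Prior odds = 17/483.
Likelihood ratio of a positive result = 0.96/0.16 = 6.
Target posterior odds = 0.99/0.01 = 99.
Need (17/483) × 6ⁿ ≥ 99, i.e. 6ⁿ ≥ 47817/17.
6⁴ = 1296 falls short of 47817/17 but 6⁵ = 7776 reaches it, so n = 5.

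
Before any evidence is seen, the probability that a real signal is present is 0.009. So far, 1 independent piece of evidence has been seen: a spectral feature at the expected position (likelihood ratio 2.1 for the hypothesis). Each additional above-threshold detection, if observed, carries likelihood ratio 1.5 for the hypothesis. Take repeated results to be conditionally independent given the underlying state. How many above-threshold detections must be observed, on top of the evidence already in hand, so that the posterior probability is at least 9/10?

16

Prior odds = 0.009/0.991 = 9/991.
Bayes factor of the evidence already in hand = 2.1.
Odds after that evidence = (9/991) × 2.1 = 189/9910.
Target odds = 0.9/0.1 = 9.
Need 1.5ⁿ ≥ 9 ÷ (189/9910) = 9910/21.
1.5¹⁵ = 14348907/32768 falls short of 9910/21 but 1.5¹⁶ = 43046721/65536 reaches it, so n = 16.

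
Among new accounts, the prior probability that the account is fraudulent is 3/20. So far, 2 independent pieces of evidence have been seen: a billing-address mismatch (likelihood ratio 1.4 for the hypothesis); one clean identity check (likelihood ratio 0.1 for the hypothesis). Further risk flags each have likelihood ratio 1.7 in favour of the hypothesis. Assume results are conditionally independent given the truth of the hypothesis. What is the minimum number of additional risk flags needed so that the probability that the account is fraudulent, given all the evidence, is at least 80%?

10

Prior odds = 0.15/0.85 = 3/17.
Combined Bayes factor of the evidence already in hand = 1.4 × 0.1 = 0.14.
Odds after that evidence = (3/17) × 0.14 = 21/850.
Target odds = 0.8/0.2 = 4.
Need 1.7ⁿ ≥ 4 ÷ (21/850) = 3400/21.
1.7⁹ ≈118.588 falls short of 3400/21 but 1.7¹⁰ ≈201.599 reaches it, so n = 10.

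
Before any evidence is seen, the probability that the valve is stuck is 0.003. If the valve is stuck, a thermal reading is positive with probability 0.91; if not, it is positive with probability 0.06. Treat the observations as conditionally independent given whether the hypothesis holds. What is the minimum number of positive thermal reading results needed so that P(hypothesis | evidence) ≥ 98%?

4

Prior odds = 0.003/0.997 = 3/997.
Likelihood ratio of a positive = 0.91/0.06 = 91/6.
Target odds: 0.98 ÷ 0.02 = 49.
Require (91/6)ⁿ ≥ 49 ÷ (3/997) = 48853/3.
(91/6)³ = 753571/216 falls short of 48853/3 but (91/6)⁴ = 68574961/1296 reaches it, so n = 4.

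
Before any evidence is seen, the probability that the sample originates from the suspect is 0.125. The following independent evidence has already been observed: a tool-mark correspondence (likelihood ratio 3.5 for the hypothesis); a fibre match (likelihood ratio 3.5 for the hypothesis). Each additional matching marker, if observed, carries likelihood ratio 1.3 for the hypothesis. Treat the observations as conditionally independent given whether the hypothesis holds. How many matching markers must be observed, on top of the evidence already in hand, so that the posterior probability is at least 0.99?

16

Prior odds = 0.125/0.875 = 1/7.
Combined Bayes factor of the evidence already in hand = 3.5 × 3.5 = 12.25.
Odds after that evidence = (1/7) × 12.25 = 1.75.
Target odds = 0.99/0.01 = 99.
Need 1.3ⁿ ≥ 99 ÷ 1.75 = 396/7.
1.3¹⁵ ≈51.1859 falls short of 396/7 but 1.3¹⁶ ≈66.5417 reaches it, so n = 16.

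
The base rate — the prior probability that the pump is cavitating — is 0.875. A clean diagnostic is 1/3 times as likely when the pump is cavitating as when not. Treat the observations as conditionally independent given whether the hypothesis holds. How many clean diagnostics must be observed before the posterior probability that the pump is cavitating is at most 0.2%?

Prior odds: 0.875 ÷ 0.125 = 7.
Likelihood ratio per clean diagnostic = 1/3.
Target posterior odds = 0.002/0.998 = 1/499.
Need 7 × (1/3)ⁿ ≤ 1/499, i.e. (1/3)ⁿ ≤ 1/3493.
(1/3)⁷ = 1/2187 is still above 1/3493 but (1/3)⁸ = 1/6561 is at or below it, so n = 8.

8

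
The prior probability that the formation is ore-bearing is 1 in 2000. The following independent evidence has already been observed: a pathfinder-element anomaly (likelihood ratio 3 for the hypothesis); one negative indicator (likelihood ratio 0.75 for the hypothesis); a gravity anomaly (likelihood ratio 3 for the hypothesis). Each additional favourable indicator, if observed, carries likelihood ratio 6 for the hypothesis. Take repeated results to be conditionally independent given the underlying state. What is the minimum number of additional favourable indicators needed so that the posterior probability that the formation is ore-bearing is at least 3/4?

4

Prior odds = 0.0005/0.9995 = 1/1999.
Combined Bayes factor of the evidence already in hand = 3 × 0.75 × 3 = 6.75.
Odds after that evidence = (1/1999) × 6.75 = 27/7996.
Target odds = 0.75/0.25 = 3.
Need 6ⁿ ≥ 3 ÷ (27/7996) = 7996/9.
6³ = 216 falls short of 7996/9 but 6⁴ = 1296 reaches it, so n = 4.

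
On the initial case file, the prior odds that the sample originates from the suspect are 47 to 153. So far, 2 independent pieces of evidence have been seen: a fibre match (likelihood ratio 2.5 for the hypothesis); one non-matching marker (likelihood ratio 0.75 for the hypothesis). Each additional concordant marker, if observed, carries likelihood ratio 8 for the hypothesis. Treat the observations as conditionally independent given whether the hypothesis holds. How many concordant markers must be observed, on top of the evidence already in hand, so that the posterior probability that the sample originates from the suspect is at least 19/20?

2

Prior odds = 47/153.
Combined Bayes factor of the evidence already in hand = 2.5 × 0.75 = 1.875.
Odds after that evidence = (47/153) × 1.875 = 235/408.
Target odds = 0.95/0.05 = 19.
Need 8ⁿ ≥ 19 ÷ (235/408) = 7752/235.
8¹ = 8 falls short of 7752/235 but 8² = 64 reaches it, so n = 2.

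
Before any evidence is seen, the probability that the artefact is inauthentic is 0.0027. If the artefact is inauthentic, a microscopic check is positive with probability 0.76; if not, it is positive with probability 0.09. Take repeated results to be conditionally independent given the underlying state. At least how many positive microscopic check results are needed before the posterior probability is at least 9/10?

4

Prior odds: 0.0027 ÷ 0.9973 = 27/9973.
Likelihood ratio of a positive = 0.76/0.09 = 76/9.
Target posterior odds = 0.9/0.1 = 9.
Require (76/9)ⁿ ≥ 9 ÷ (27/9973) = 9973/3.
(76/9)³ = 438976/729 falls short of 9973/3 but (76/9)⁴ = 33362176/6561 reaches it, so n = 4.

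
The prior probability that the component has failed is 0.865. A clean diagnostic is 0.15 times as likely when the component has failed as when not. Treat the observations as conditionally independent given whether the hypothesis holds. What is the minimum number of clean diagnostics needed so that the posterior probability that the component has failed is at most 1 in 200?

4

Prior odds: 0.865 ÷ 0.135 = 173/27.
Likelihood ratio per clean diagnostic = 0.15.
Target odds: 0.005 ÷ 0.995 = 1/199.
Require 0.15ⁿ ≤ 1/199 ÷ (173/27) = 27/34427.
0.15³ = 0.003375 is still above 27/34427 but 0.15⁴ = 81/160000 is at or below it, so n = 4.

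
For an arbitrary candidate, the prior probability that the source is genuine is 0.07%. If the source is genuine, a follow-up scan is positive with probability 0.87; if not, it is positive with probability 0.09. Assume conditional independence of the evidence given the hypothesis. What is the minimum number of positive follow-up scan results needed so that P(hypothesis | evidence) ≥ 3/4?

Prior odds = 0.0007/0.9993 = 7/9993.
Likelihood ratio of a positive = 0.87/0.09 = 29/3.
Target posterior odds = 0.75/0.25 = 3.
Need (7/9993) × (29/3)ⁿ ≥ 3, i.e. (29/3)ⁿ ≥ 29979/7.
(29/3)³ = 24389/27 falls short of 29979/7 but (29/3)⁴ = 707281/81 reaches it, so n = 4.

4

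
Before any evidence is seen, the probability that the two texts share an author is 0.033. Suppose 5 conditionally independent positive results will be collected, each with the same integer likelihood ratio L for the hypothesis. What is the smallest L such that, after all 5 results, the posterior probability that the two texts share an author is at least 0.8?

Prior odds = 0.033/0.967 = 33/967.
Target odds = 0.8/0.2 = 4.
Need L⁵ ≥ 4 ÷ (33/967) = 3868/33.
2⁵ = 32 < 3868/33 ≤ 243 = 3⁵, so L = 3.

3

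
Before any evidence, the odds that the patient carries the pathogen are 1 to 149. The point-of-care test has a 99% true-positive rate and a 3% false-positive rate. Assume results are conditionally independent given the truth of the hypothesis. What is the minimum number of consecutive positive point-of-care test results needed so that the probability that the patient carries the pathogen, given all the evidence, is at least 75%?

2

Prior odds = 1/149.
Likelihood ratio of a positive result = 0.99/0.03 = 33.
Target odds: 0.75 ÷ 0.25 = 3.
Need (1/149) × 33ⁿ ≥ 3, i.e. 33ⁿ ≥ 447.
33¹ = 33 falls short of 447 but 33² = 1089 reaches it, so n = 2.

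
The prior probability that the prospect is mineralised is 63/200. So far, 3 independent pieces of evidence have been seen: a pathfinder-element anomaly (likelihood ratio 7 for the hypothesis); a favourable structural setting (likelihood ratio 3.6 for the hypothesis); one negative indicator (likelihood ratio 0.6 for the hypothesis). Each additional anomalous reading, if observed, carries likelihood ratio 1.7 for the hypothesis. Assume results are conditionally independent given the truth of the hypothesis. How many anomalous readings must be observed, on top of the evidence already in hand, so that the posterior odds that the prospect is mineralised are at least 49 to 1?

Prior odds = 0.315/0.685 = 63/137.
Combined Bayes factor of the evidence already in hand = 7 × 3.6 × 0.6 = 15.12.
Odds after that evidence = (63/137) × 15.12 = 23814/3425.
Target odds = 49.
Need 1.7ⁿ ≥ 49 ÷ (23814/3425) = 3425/486.
1.7³ = 4.913 falls short of 3425/486 but 1.7⁴ = 8.3521 reaches it, so n = 4.

4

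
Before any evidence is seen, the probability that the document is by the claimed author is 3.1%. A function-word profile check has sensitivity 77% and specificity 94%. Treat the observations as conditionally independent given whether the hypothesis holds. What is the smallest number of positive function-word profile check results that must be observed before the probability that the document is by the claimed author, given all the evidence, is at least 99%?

Prior odds = 0.031/0.969 = 31/969.
False-positive rate = 1 − 0.94 = 0.06; likelihood ratio of a positive = 0.77/0.06 = 77/6.
Target posterior odds = 0.99/0.01 = 99.
Require (77/6)ⁿ ≥ 99 ÷ (31/969) = 95931/31.
(77/6)³ = 456533/216 falls short of 95931/31 but (77/6)⁴ = 35153041/1296 reaches it, so n = 4.

4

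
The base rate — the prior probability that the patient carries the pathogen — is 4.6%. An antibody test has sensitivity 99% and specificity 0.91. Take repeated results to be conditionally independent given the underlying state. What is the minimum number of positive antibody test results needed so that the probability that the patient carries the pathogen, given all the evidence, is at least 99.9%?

Prior odds: 0.046 ÷ 0.954 = 23/477.
False-positive rate = 1 − 0.91 = 0.09; likelihood ratio of a positive = 0.99/0.09 = 11.
Target posterior odds = 0.999/0.001 = 999.
Need (23/477) × 11ⁿ ≥ 999, i.e. 11ⁿ ≥ 476523/23.
11⁴ = 14641 falls short of 476523/23 but 11⁵ = 161051 reaches it, so n = 5.

5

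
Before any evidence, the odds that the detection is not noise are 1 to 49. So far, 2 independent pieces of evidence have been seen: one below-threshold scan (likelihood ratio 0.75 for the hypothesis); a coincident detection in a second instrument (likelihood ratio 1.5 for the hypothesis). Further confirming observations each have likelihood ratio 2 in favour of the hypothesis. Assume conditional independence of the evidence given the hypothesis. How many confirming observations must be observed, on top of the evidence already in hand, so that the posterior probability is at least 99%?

Prior odds = 1/49.
Combined Bayes factor of the evidence already in hand = 0.75 × 1.5 = 1.125.
Odds after that evidence = (1/49) × 1.125 = 9/392.
Target odds = 0.99/0.01 = 99.
Need 2ⁿ ≥ 99 ÷ (9/392) = 4312.
2¹² = 4096 falls short of 4312 but 2¹³ = 8192 reaches it, so n = 13.

13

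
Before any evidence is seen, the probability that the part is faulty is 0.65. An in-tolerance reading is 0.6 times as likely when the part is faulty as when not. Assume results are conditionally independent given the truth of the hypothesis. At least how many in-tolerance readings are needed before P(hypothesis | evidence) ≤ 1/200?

12

Prior odds = 0.65/0.35 = 13/7.
Likelihood ratio per in-tolerance reading = 0.6.
Target odds: 0.005 ÷ 0.995 = 1/199.
Need (13/7) × 0.6ⁿ ≤ 1/199, i.e. 0.6ⁿ ≤ 7/2587.
0.6¹¹ = 177147/48828125 is still above 7/2587 but 0.6¹² = 531441/244140625 is at or below it, so n = 12.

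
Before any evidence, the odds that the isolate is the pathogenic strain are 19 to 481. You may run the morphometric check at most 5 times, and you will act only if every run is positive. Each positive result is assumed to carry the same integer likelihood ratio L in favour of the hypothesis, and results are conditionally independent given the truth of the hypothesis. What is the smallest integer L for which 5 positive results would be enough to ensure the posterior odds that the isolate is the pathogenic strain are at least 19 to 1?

Prior odds = 19/481.
Target odds = 19.
Need L⁵ ≥ 19 ÷ (19/481) = 481.
3⁵ = 243 < 481 ≤ 1024 = 4⁵, so L = 4.

4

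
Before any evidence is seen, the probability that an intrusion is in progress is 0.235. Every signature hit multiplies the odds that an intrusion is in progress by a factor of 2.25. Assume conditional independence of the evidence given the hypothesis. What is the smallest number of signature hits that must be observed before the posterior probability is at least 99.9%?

10

Prior odds: 0.235 ÷ 0.765 = 47/153.
Likelihood ratio per signature hit = 2.25.
Target posterior odds = 0.999/0.001 = 999.
Need (47/153) × 2.25ⁿ ≥ 999, i.e. 2.25ⁿ ≥ 152847/47.
2.25⁹ = 387420489/262144 falls short of 152847/47 but 2.25¹⁰ ≈3325.26 reaches it, so n = 10.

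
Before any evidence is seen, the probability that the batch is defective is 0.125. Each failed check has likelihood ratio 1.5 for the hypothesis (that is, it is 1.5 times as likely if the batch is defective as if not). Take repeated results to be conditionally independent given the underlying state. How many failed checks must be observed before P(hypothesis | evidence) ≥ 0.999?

Prior odds: 0.125 ÷ 0.875 = 1/7.
Likelihood ratio per failed check = 1.5.
Target odds: 0.999 ÷ 0.001 = 999.
Need (1/7) × 1.5ⁿ ≥ 999, i.e. 1.5ⁿ ≥ 6993.
1.5²¹ ≈4987.89 falls short of 6993 but 1.5²² ≈7481.83 reaches it, so n = 22.

22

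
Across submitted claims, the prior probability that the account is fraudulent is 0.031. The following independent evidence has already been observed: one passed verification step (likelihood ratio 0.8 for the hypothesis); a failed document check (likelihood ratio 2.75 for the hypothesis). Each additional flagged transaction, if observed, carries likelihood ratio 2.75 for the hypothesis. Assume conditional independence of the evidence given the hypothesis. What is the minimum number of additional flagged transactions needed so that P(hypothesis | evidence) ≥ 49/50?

7

Prior odds = 0.031/0.969 = 31/969.
Combined Bayes factor of the evidence already in hand = 0.8 × 2.75 = 2.2.
Odds after that evidence = (31/969) × 2.2 = 341/4845.
Target odds = 0.98/0.02 = 49.
Need 2.75ⁿ ≥ 49 ÷ (341/4845) = 237405/341.
2.75⁶ = 1771561/4096 falls short of 237405/341 but 2.75⁷ = 19487171/16384 reaches it, so n = 7.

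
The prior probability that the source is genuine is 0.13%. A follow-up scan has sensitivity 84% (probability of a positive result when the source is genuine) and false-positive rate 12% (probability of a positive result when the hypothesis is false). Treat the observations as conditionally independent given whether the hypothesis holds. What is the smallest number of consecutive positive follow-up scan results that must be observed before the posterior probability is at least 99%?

Prior odds: 0.0013 ÷ 0.9987 = 13/9987.
Likelihood ratio of a positive result = 0.84/0.12 = 7.
Target posterior odds = 0.99/0.01 = 99.
Require 7ⁿ ≥ 99 ÷ (13/9987) = 988713/13.
7⁵ = 16807 falls short of 988713/13 but 7⁶ = 117649 reaches it, so n = 6.

6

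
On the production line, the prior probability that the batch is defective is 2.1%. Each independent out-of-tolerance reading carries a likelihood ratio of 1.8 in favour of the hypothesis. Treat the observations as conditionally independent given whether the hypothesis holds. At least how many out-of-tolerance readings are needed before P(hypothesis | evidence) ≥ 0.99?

Prior odds = 0.021/0.979 = 21/979.
Likelihood ratio per out-of-tolerance reading = 1.8.
Target odds: 0.99 ÷ 0.01 = 99.
Require 1.8ⁿ ≥ 99 ÷ (21/979) = 32307/7.
1.8¹⁴ ≈3748.13 falls short of 32307/7 but 1.8¹⁵ ≈6746.64 reaches it, so n = 15.

15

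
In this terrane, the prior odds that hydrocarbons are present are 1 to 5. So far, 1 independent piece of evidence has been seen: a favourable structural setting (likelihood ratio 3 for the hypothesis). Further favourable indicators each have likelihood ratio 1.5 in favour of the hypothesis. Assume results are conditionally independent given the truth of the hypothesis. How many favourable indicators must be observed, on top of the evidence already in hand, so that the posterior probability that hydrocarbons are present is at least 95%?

Prior odds = 0.2.
Bayes factor of the evidence already in hand = 3.
Odds after that evidence = 0.2 × 3 = 0.6.
Target odds = 0.95/0.05 = 19.
Need 1.5ⁿ ≥ 19 ÷ 0.6 = 95/3.
1.5⁸ = 25.62890625 falls short of 95/3 but 1.5⁹ = 19683/512 reaches it, so n = 9.

9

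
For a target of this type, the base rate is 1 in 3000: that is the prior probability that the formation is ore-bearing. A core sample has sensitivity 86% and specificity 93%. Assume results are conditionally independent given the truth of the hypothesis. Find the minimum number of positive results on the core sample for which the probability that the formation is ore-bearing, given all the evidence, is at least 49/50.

Prior odds: (1/3000) ÷ (2999/3000) = 1/2999.
False-positive rate = 1 − 0.93 = 0.07; likelihood ratio of a positive = 0.86/0.07 = 86/7.
Target odds: 0.98 ÷ 0.02 = 49.
Need (1/2999) × (86/7)ⁿ ≥ 49, i.e. (86/7)ⁿ ≥ 146951.
(86/7)⁴ = 54700816/2401 falls short of 146951 but (86/7)⁵ ≈279899 reaches it, so n = 5.

5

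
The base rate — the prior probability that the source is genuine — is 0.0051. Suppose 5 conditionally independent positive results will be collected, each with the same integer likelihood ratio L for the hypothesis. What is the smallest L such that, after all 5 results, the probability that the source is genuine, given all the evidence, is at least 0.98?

7

Prior odds = 0.0051/0.9949 = 51/9949.
Target odds = 0.98/0.02 = 49.
Need L⁵ ≥ 49 ÷ (51/9949) = 487501/51.
6⁵ = 7776 < 487501/51 ≤ 16807 = 7⁵, so L = 7.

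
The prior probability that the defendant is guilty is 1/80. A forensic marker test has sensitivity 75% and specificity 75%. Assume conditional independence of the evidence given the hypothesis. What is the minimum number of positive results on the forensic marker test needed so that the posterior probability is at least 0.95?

Prior odds: 0.0125 ÷ 0.9875 = 1/79.
False-positive rate = 1 − 0.75 = 0.25; likelihood ratio of a positive = 0.75/0.25 = 3.
Target posterior odds = 0.95/0.05 = 19.
Require 3ⁿ ≥ 19 ÷ (1/79) = 1501.
3⁶ = 729 falls short of 1501 but 3⁷ = 2187 reaches it, so n = 7.

7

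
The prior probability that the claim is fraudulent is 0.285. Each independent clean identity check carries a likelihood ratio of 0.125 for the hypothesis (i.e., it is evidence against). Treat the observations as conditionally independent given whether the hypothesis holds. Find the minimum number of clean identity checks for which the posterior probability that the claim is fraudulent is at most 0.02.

Prior odds = 0.285/0.715 = 57/143.
Likelihood ratio per clean identity check = 0.125.
Target odds: 0.02 ÷ 0.98 = 1/49.
Need (57/143) × 0.125ⁿ ≤ 1/49, i.e. 0.125ⁿ ≤ 143/2793.
0.125¹ = 0.125 is still above 143/2793 but 0.125² = 0.015625 is at or below it, so n = 2.

2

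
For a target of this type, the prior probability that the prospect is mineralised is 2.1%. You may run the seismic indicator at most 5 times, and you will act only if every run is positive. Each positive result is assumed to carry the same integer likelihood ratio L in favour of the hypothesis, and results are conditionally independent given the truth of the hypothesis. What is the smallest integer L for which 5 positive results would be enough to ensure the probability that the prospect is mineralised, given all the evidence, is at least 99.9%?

Prior odds = 0.021/0.979 = 21/979.
Target odds = 0.999/0.001 = 999.
Need L⁵ ≥ 999 ÷ (21/979) = 326007/7.
8⁵ = 32768 < 326007/7 ≤ 59049 = 9⁵, so L = 9.

9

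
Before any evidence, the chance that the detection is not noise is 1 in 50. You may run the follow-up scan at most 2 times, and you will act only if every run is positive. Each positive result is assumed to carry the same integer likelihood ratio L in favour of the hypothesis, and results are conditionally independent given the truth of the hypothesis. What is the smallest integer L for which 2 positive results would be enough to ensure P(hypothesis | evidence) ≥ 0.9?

Prior odds = 0.02/0.98 = 1/49.
Target odds = 0.9/0.1 = 9.
Need L² ≥ 9 ÷ (1/49) = 441.
20² = 400 < 441 ≤ 441 = 21², so L = 21.

21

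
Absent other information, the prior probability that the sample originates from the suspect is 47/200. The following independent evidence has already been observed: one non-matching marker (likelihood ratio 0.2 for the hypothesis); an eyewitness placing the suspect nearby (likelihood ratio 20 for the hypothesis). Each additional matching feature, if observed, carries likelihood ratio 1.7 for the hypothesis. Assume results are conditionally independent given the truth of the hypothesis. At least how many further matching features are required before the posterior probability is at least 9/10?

4

Prior odds = 0.235/0.765 = 47/153.
Combined Bayes factor of the evidence already in hand = 0.2 × 20 = 4.
Odds after that evidence = (47/153) × 4 = 188/153.
Target odds = 0.9/0.1 = 9.
Need 1.7ⁿ ≥ 9 ÷ (188/153) = 1377/188.
1.7³ = 4.913 falls short of 1377/188 but 1.7⁴ = 8.3521 reaches it, so n = 4.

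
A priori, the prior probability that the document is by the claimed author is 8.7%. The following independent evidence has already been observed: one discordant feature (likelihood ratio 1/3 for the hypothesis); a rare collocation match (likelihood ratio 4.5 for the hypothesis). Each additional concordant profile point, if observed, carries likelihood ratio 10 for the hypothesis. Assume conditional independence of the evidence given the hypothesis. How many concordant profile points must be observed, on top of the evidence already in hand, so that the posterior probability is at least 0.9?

Prior odds = 0.087/0.913 = 87/913.
Combined Bayes factor of the evidence already in hand = (1/3) × 4.5 = 1.5.
Odds after that evidence = (87/913) × 1.5 = 261/1826.
Target odds = 0.9/0.1 = 9.
Need 10ⁿ ≥ 9 ÷ (261/1826) = 1826/29.
10¹ = 10 falls short of 1826/29 but 10² = 100 reaches it, so n = 2.

2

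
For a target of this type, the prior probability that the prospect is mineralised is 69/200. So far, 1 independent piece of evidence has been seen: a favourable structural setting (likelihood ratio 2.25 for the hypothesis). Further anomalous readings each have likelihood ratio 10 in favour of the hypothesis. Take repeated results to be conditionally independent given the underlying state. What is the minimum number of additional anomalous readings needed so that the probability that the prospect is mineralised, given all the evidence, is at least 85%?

Prior odds = 0.345/0.655 = 69/131.
Bayes factor of the evidence already in hand = 2.25.
Odds after that evidence = (69/131) × 2.25 = 621/524.
Target odds = 0.85/0.15 = 17/3.
Need 10ⁿ ≥ 17/3 ÷ (621/524) = 8908/1863.
10¹ = 10, which meets the required 8908/1863; so n = 1.

1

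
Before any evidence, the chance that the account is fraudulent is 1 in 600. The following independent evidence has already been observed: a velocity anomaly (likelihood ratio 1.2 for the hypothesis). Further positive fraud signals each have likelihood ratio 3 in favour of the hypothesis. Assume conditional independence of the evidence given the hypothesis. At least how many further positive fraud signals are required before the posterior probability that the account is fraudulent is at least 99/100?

Prior odds = (1/600)/(599/600) = 1/599.
Bayes factor of the evidence already in hand = 1.2.
Odds after that evidence = (1/599) × 1.2 = 6/2995.
Target odds = 0.99/0.01 = 99.
Need 3ⁿ ≥ 99 ÷ (6/2995) = 49417.5.
3⁹ = 19683 falls short of 49417.5 but 3¹⁰ = 59049 reaches it, so n = 10.

10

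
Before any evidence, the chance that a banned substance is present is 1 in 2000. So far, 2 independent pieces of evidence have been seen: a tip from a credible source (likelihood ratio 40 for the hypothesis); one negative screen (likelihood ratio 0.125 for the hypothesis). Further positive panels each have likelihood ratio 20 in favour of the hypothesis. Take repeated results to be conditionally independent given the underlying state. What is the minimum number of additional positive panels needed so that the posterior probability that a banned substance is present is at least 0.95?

3

Prior odds = 0.0005/0.9995 = 1/1999.
Combined Bayes factor of the evidence already in hand = 40 × 0.125 = 5.
Odds after that evidence = (1/1999) × 5 = 5/1999.
Target odds = 0.95/0.05 = 19.
Need 20ⁿ ≥ 19 ÷ (5/1999) = 7596.2.
20² = 400 falls short of 7596.2 but 20³ = 8000 reaches it, so n = 3.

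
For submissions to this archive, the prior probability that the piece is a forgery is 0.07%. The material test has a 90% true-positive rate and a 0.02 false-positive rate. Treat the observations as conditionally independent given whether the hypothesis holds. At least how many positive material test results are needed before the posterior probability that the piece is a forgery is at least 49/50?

Prior odds: 0.0007 ÷ 0.9993 = 7/9993.
Likelihood ratio of a positive result = 0.9/0.02 = 45.
Target odds: 0.98 ÷ 0.02 = 49.
Require 45ⁿ ≥ 49 ÷ (7/9993) = 69951.
45² = 2025 falls short of 69951 but 45³ = 91125 reaches it, so n = 3.

3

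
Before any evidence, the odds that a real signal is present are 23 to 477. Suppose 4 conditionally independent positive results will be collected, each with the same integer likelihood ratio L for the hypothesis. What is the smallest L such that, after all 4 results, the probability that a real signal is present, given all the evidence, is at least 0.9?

4

Prior odds = 23/477.
Target odds = 0.9/0.1 = 9.
Need L⁴ ≥ 9 ÷ (23/477) = 4293/23.
3⁴ = 81 < 4293/23 ≤ 256 = 4⁴, so L = 4.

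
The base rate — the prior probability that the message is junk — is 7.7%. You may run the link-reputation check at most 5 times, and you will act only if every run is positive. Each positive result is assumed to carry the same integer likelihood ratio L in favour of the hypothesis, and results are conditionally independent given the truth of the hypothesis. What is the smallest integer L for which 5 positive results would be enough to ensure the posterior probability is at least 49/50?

4

Prior odds = 0.077/0.923 = 77/923.
Target odds = 0.98/0.02 = 49.
Need L⁵ ≥ 49 ÷ (77/923) = 6461/11.
3⁵ = 243 < 6461/11 ≤ 1024 = 4⁵, so L = 4.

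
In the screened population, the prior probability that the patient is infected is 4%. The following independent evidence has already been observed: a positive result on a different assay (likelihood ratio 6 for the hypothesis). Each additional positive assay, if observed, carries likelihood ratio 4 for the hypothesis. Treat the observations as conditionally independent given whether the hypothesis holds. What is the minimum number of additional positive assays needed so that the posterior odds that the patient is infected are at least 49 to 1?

Prior odds = 0.04/0.96 = 1/24.
Bayes factor of the evidence already in hand = 6.
Odds after that evidence = (1/24) × 6 = 0.25.
Target odds = 49.
Need 4ⁿ ≥ 49 ÷ 0.25 = 196.
4³ = 64 falls short of 196 but 4⁴ = 256 reaches it, so n = 4.

4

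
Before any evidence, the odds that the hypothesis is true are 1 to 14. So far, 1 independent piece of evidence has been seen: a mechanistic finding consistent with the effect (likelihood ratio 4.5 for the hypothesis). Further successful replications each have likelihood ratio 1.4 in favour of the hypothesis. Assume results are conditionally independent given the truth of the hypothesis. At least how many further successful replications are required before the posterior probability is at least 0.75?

Prior odds = 1/14.
Bayes factor of the evidence already in hand = 4.5.
Odds after that evidence = (1/14) × 4.5 = 9/28.
Target odds = 0.75/0.25 = 3.
Need 1.4ⁿ ≥ 3 ÷ (9/28) = 28/3.
1.4⁶ = 117649/15625 falls short of 28/3 but 1.4⁷ = 823543/78125 reaches it, so n = 7.

7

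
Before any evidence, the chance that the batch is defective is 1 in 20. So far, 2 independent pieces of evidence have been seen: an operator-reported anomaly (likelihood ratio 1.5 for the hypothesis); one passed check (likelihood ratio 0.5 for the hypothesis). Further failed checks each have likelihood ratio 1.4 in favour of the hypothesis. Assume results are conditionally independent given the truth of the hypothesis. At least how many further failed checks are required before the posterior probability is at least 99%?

24

Prior odds = 0.05/0.95 = 1/19.
Combined Bayes factor of the evidence already in hand = 1.5 × 0.5 = 0.75.
Odds after that evidence = (1/19) × 0.75 = 3/76.
Target odds = 0.99/0.01 = 99.
Need 1.4ⁿ ≥ 99 ÷ (3/76) = 2508.
1.4²³ ≈2295.86 falls short of 2508 but 1.4²⁴ ≈3214.2 reaches it, so n = 24.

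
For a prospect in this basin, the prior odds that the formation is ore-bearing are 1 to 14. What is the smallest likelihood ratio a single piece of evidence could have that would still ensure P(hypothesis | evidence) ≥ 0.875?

Prior odds = 1/14.
Target odds = 0.875/0.125 = 7.
Required Bayes factor = 7 ÷ (1/14) = 98.

98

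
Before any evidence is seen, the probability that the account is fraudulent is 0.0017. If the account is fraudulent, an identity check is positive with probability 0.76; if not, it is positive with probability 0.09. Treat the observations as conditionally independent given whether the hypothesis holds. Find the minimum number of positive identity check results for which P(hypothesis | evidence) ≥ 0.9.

Prior odds = 0.0017/0.9983 = 17/9983.
Likelihood ratio of a positive = 0.76/0.09 = 76/9.
Target odds: 0.9 ÷ 0.1 = 9.
Need (17/9983) × (76/9)ⁿ ≥ 9, i.e. (76/9)ⁿ ≥ 89847/17.
(76/9)⁴ = 33362176/6561 falls short of 89847/17 but (76/9)⁵ ≈42939.3 reaches it, so n = 5.

5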